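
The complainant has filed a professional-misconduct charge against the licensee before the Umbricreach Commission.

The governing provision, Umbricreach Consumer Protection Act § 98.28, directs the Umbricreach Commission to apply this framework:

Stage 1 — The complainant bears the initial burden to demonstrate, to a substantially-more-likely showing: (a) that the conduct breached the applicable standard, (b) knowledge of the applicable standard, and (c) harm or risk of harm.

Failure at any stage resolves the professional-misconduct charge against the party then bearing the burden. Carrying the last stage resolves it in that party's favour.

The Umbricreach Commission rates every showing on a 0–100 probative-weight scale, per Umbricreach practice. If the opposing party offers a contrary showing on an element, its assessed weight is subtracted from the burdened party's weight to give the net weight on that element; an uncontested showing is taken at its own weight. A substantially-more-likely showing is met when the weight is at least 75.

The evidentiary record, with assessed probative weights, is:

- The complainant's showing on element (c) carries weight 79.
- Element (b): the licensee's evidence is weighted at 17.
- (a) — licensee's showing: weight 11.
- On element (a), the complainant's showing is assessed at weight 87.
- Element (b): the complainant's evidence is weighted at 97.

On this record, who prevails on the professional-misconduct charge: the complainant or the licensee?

complainant

Stage 1 — burden on complainant; standard: a substantially-more-likely showing (weight is at least 75).
    (a): 87 − 11 = 76 ≥ 75 [met]
    (b): 97 − 17 = 80 ≥ 75 [met]
    (c): 79 ≥ 75 [met]
  The complainant carries the last stage.
All stages carried — the complainant prevails.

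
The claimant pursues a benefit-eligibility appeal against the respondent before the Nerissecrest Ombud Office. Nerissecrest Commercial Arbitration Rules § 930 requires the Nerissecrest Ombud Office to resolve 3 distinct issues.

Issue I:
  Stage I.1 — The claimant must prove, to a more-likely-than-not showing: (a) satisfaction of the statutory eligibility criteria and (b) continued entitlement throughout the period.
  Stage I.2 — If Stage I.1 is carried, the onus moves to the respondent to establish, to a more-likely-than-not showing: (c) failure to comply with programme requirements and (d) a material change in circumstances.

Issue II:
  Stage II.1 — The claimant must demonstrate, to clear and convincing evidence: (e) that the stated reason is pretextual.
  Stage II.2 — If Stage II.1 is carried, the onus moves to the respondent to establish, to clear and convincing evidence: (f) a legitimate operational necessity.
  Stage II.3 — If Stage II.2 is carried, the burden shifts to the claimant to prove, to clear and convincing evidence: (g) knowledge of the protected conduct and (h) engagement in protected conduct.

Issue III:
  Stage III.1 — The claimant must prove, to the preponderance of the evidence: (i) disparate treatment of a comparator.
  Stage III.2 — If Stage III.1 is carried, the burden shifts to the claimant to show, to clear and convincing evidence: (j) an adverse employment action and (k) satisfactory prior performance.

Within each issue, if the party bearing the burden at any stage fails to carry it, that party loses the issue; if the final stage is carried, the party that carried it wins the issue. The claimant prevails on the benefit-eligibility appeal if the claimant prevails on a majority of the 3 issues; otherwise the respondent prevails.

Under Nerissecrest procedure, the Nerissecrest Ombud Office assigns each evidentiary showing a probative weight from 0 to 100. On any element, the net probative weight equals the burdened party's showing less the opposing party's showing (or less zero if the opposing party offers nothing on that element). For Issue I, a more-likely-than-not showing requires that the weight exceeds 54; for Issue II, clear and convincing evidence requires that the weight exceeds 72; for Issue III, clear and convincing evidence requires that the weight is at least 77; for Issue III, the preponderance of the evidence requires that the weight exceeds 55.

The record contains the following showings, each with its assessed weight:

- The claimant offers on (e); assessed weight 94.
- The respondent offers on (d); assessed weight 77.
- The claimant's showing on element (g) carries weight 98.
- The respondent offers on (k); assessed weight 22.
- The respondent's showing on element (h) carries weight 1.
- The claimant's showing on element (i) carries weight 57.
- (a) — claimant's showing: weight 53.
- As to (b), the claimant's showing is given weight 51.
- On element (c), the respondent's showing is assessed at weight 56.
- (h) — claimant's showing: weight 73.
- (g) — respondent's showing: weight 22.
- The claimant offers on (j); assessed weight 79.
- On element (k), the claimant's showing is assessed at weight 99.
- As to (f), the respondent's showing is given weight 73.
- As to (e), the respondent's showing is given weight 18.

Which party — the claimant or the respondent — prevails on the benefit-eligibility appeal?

— Issue I —
Stage I.1 (claimant, a more-likely-than-not showing, weight exceeds 54): (a) 53 ≤ 54 — fails; (b) 51 ≤ 54 — fails.
  Stage I.1 not carried; the claimant fails its burden.
The analysis ends at Stage I.1; the respondent prevails on this issue.
— Issue II —
At Stage II.1 the claimant must meet clear and convincing evidence (weight exceeds 72): on (e) the weight is 94 less the opposing 18 gives net 76, > 72, so (e) meets the standard.
  The claimant carries Stage II.1; the respondent now bears the burden.
At Stage II.2 the respondent must meet clear and convincing evidence (weight exceeds 72): on (f) the weight is 73, > 72, so (f) meets the standard.
  Stage II.2 carried; the burden shifts to the claimant.
At Stage II.3 the claimant must meet clear and convincing evidence (weight exceeds 72): on (g) the weight is 98 less the opposing 22 gives net 76, which does exceed 72, so (g) meets the standard; on (h) the weight is 73 less the opposing 1 gives net 72, which does not exceed 72, so (h) does not meet the standard.
  Stage II.3 not carried; the claimant fails its burden.
The respondent prevails on this issue.
— Issue III —
Stage III.1 — burden on claimant; standard: the preponderance of the evidence (weight exceeds 55).
    (i): 57 > 55 [met]
  All elements met. The claimant retains the burden for Stage III.2.
Stage III.2 — burden on claimant; standard: clear and convincing evidence (weight is at least 77).
    (j): 79 ≥ 77 [met]
    (k): 99 − 22 = 77 ≥ 77 [met]
  Stage III.2 carried; the final stage is satisfied.
Every stage carried; the claimant prevails on this issue.
Per-issue: Issue I → respondent; Issue II → respondent; Issue III → claimant. The claimant must prevail on a majority of issues; overall, the respondent prevails.

respondent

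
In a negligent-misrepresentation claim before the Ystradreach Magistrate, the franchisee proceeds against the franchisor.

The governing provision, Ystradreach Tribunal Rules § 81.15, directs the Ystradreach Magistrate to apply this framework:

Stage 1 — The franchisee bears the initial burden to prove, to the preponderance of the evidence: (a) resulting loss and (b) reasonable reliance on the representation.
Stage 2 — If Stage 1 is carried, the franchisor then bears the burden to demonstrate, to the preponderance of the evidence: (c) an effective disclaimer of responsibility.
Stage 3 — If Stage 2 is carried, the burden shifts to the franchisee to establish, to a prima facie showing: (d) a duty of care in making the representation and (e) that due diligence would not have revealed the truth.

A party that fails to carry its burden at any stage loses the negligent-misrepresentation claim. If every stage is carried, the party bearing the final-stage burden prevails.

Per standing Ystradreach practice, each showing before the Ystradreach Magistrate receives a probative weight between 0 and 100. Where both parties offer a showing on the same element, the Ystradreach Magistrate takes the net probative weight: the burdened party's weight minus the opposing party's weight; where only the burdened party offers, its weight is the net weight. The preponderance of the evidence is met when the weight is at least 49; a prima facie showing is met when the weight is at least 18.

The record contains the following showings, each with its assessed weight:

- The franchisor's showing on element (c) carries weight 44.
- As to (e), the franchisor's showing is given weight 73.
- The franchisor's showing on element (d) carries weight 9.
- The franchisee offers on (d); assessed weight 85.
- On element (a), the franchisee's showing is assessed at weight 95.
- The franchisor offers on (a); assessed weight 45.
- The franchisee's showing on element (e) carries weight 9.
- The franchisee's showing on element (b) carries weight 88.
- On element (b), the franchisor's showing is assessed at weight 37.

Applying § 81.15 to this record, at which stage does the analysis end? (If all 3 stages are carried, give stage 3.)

stage 2

Stage 1 — burden on franchisee; standard: the preponderance of the evidence (weight is at least 49).
    (a): 95 − 45 = 50 ≥ 49 [met]
    (b): 88 − 37 = 51 ≥ 49 [met]
  Stage 1 carried; the burden shifts to the franchisor.
Stage 2 — burden on franchisor; standard: the preponderance of the evidence (weight is at least 49).
    (c): 44 < 49 [not met]
  Stage 2 not carried; the franchisor fails its burden.
The franchisee prevails.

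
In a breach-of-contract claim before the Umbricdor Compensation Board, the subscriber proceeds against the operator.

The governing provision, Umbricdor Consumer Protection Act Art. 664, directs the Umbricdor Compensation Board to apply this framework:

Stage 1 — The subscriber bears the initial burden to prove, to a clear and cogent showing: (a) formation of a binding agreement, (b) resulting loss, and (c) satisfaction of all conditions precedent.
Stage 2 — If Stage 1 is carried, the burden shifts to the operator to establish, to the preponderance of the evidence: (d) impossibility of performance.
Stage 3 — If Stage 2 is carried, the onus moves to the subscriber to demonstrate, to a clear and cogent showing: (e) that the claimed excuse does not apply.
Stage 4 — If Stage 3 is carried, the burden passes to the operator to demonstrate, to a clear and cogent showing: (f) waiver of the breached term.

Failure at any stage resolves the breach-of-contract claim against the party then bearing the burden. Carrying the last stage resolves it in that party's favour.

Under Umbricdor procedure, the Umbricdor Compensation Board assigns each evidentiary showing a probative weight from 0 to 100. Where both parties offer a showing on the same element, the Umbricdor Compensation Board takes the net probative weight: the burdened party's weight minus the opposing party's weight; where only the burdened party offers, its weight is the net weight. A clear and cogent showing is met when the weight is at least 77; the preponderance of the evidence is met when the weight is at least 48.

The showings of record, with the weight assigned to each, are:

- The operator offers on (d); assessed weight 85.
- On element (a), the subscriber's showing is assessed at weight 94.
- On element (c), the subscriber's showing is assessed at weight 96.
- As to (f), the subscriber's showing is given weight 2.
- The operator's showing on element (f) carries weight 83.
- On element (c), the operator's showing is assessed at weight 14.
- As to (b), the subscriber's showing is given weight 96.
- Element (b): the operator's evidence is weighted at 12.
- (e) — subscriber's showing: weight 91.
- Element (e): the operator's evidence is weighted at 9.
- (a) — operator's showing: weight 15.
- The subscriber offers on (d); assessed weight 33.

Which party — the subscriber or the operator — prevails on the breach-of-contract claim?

Stage 1 — burden on subscriber; standard: a clear and cogent showing (weight is at least 77).
    (a): 94 − 15 = 79 ≥ 77 [met]
    (b): 96 − 12 = 84 ≥ 77 [met]
    (c): 96 − 14 = 82 ≥ 77 [met]
  All elements met. The burden passes to the operator.
Stage 2 — burden on operator; standard: the preponderance of the evidence (weight is at least 48).
    (d): 85 − 33 = 52 ≥ 48 [met]
  Stage 2 is satisfied; the onus moves to the subscriber.
Stage 3 — burden on subscriber; standard: a clear and cogent showing (weight is at least 77).
    (e): 91 − 9 = 82 ≥ 77 [met]
  Stage 3 is satisfied; the onus moves to the operator.
Stage 4 — burden on operator; standard: a clear and cogent showing (weight is at least 77).
    (f): 83 − 2 = 81 ≥ 77 [met]
  The operator carries the last stage.
With every stage satisfied, the operator prevails.

operator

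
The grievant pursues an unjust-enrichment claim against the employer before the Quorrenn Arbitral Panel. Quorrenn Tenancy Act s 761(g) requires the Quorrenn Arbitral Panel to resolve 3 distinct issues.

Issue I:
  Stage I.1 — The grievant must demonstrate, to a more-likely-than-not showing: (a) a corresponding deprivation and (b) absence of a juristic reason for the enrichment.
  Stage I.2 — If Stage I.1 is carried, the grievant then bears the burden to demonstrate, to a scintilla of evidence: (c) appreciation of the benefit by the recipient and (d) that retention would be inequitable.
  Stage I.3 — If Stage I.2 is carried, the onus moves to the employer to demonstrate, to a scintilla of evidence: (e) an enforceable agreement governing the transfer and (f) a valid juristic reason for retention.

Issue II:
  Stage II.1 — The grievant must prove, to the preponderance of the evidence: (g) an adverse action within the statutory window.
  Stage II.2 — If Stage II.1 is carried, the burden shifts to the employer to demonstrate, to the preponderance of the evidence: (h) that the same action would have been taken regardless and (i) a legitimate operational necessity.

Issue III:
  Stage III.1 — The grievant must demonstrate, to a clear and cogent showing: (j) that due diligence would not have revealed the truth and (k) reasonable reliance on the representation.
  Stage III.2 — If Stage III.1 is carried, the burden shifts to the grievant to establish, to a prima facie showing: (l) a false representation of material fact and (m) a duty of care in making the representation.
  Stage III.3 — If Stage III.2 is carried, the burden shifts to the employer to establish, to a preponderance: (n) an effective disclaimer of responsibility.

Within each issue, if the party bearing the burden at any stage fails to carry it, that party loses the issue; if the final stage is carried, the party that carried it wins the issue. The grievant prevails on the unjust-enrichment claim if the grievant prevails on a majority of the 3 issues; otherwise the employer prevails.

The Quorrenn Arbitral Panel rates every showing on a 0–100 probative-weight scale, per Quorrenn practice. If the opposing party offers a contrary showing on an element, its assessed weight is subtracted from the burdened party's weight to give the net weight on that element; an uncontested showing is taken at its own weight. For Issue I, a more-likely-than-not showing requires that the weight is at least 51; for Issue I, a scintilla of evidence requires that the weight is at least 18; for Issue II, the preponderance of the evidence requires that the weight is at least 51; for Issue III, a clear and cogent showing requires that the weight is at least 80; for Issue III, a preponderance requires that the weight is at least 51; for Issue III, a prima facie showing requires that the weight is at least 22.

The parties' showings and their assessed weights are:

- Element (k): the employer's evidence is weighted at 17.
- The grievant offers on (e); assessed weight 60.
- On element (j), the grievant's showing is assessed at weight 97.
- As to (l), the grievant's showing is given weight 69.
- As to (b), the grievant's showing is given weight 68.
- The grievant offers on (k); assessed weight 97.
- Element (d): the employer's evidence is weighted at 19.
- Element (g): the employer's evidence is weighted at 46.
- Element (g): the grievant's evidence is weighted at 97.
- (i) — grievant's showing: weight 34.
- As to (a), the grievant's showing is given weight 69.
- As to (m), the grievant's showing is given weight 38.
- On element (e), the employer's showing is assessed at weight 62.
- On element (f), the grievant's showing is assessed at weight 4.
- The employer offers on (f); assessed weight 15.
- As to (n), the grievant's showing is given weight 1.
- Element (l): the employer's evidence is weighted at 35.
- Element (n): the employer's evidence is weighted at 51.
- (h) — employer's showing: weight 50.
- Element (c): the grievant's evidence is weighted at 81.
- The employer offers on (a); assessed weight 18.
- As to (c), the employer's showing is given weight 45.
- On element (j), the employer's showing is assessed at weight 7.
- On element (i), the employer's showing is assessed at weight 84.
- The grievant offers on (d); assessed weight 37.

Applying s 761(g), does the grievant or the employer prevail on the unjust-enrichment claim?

grievant

— Issue I —
Stage I.1 (grievant, a more-likely-than-not showing, weight is at least 51): (a) net 69−18=51 ≥ 51 — meets; (b) 68 ≥ 51 — meets.
  All elements met. The grievant retains the burden for Stage I.2.
Stage I.2 (grievant, a scintilla of evidence, weight is at least 18): (c) net 81−45=36 ≥ 18 — meets; (d) net 37−19=18 ≥ 18 — meets.
  The grievant carries Stage I.2; the employer now bears the burden.
Stage I.3 (employer, a scintilla of evidence, weight is at least 18): (e) net 62−60=2 < 18 — fails; (f) net 15−4=11 < 18 — fails.
  The employer does not carry Stage I.3.
The grievant prevails on this issue.
— Issue II —
Stage II.1 (grievant, the preponderance of the evidence, weight is at least 51): (g) net 97−46=51 ≥ 51 — meets.
  Stage II.1 carried; the burden shifts to the employer.
Stage II.2 (employer, the preponderance of the evidence, weight is at least 51): (h) 50 < 51 — fails; (i) net 84−34=50 < 51 — fails.
  Stage II.2 not carried; the employer fails its burden.
So the grievant prevails on this issue.
— Issue III —
At Stage III.1 the grievant must meet a clear and cogent showing (weight is at least 80): on (j) the weight is 97 less the opposing 7 gives net 90, which does reach 80, so (j) meets the standard; on (k) the weight is 97 less the opposing 17 gives net 80, ≥ 80, so (k) meets the standard.
  All elements met. The grievant retains the burden for Stage III.2.
At Stage III.2 the grievant must meet a prima facie showing (weight is at least 22): on (l) the weight is 69 less the opposing 35 gives net 34, ≥ 22, so (l) meets the standard; on (m) the weight is 38, ≥ 22, so (m) meets the standard.
  The grievant carries Stage III.2; the employer now bears the burden.
At Stage III.3 the employer must meet a preponderance (weight is at least 51): on (n) the weight is 51 less the opposing 1 gives net 50, < 51, so (n) does not meet the standard.
  The employer does not carry Stage III.3.
The grievant prevails on this issue.
Per-issue: Issue I → grievant; Issue II → grievant; Issue III → grievant. The grievant must prevail on a majority of issues; overall, the grievant prevails.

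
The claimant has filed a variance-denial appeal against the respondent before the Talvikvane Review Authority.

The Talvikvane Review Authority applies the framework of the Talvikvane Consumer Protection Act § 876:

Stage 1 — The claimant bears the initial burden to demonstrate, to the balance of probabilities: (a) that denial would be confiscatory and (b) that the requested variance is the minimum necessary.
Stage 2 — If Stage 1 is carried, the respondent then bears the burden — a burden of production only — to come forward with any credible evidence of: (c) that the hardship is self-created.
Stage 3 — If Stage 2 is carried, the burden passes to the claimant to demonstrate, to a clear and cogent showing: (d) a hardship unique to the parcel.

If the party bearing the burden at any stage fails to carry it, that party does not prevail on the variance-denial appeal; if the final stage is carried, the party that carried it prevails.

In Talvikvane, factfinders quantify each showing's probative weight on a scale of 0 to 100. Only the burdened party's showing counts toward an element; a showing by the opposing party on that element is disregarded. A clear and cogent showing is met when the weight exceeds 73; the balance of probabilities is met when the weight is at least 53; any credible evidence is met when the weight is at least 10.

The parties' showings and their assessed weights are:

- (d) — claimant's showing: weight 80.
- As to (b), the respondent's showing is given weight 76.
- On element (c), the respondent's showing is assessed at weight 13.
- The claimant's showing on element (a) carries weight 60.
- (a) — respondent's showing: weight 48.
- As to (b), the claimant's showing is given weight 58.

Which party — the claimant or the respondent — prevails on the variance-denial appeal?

At Stage 1 the claimant must meet the balance of probabilities (weight is at least 53): on (a) the weight is 60 (the respondent's 48 is given no effect), ≥ 53, so (a) meets the standard; on (b) the weight is 58 (the respondent's 76 is given no effect), ≥ 53, so (b) meets the standard.
  All elements met. The burden passes to the respondent.
At Stage 2 the respondent must meet any credible evidence (weight is at least 10): on (c) the weight is 13, ≥ 10, so (c) meets the standard.
  All elements met. The burden passes to the claimant.
At Stage 3 the claimant must meet a clear and cogent showing (weight exceeds 73): on (d) the weight is 80, which does exceed 73, so (d) meets the standard.
  All elements met at the final stage.
All stages carried — the claimant prevails.

claimant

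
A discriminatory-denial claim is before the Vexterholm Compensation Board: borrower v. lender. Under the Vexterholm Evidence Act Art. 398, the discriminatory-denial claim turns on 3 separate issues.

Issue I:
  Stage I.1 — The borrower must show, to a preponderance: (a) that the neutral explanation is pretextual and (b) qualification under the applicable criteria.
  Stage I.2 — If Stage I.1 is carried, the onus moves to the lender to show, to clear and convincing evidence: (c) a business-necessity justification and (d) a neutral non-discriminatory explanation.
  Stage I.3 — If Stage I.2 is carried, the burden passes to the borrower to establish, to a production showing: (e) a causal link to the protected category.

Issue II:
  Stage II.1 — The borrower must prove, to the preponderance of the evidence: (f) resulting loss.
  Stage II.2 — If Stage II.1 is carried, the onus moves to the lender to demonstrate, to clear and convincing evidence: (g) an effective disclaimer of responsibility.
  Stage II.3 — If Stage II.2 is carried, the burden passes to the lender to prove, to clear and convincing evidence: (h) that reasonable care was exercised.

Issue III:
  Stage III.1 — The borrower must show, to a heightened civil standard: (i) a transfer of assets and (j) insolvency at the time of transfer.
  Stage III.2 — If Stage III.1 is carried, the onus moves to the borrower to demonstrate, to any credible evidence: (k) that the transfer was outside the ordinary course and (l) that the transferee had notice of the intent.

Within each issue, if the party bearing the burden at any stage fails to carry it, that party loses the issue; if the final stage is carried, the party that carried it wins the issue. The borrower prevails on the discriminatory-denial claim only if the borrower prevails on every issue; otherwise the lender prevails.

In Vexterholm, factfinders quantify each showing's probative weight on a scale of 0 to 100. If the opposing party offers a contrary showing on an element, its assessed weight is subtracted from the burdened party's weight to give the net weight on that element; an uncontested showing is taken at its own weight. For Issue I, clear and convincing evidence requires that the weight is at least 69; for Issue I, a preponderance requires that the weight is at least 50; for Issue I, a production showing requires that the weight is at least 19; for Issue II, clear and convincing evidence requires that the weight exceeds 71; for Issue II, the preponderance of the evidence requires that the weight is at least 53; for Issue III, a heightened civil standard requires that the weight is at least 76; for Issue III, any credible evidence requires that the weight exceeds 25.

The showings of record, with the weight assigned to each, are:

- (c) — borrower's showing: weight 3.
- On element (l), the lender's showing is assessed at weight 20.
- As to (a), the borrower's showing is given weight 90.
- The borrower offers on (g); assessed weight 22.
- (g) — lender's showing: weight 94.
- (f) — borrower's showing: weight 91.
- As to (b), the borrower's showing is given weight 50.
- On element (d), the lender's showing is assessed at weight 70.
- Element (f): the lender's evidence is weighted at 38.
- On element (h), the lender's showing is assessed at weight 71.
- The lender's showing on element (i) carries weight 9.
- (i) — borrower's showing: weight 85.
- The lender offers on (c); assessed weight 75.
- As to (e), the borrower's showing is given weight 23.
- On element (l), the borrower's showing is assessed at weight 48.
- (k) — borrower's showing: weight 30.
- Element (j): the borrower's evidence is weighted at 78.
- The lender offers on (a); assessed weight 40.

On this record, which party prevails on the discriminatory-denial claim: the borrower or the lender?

— Issue I —
Stage I.1 (borrower, a preponderance, weight is at least 50): (a) net 90−40=50 ≥ 50 — meets; (b) 50 ≥ 50 — meets.
  All elements met. The burden passes to the lender.
Stage I.2 (lender, clear and convincing evidence, weight is at least 69): (c) net 75−3=72 ≥ 69 — meets; (d) 70 ≥ 69 — meets.
  Stage I.2 is satisfied; the onus moves to the borrower.
Stage I.3 (borrower, a production showing, weight is at least 19): (e) 23 ≥ 19 — meets.
  The borrower carries the last stage.
All stages carried — the borrower prevails on this issue.
— Issue II —
At Stage II.1 the borrower must meet the preponderance of the evidence (weight is at least 53): on (f) the weight is 91 less the opposing 38 gives net 53, which does reach 53, so (f) meets the standard.
  The borrower carries Stage II.1; the lender now bears the burden.
At Stage II.2 the lender must meet clear and convincing evidence (weight exceeds 71): on (g) the weight is 94 less the opposing 22 gives net 72, > 71, so (g) meets the standard.
  Stage II.2 is satisfied; the lender continues to bear the burden.
At Stage II.3 the lender must meet clear and convincing evidence (weight exceeds 71): on (h) the weight is 71, ≤ 71, so (h) does not meet the standard.
  Stage II.3 not carried; the lender fails its burden.
So the borrower prevails on this issue.
— Issue III —
At Stage III.1 the borrower must meet a heightened civil standard (weight is at least 76): on (i) the weight is 85 less the opposing 9 gives net 76, which does reach 76, so (i) meets the standard; on (j) the weight is 78, which does reach 76, so (j) meets the standard.
  All elements met. The borrower retains the burden for Stage III.2.
At Stage III.2 the borrower must meet any credible evidence (weight exceeds 25): on (k) the weight is 30, which does exceed 25, so (k) meets the standard; on (l) the weight is 48 less the opposing 20 gives net 28, which does exceed 25, so (l) meets the standard.
  The borrower carries the last stage.
With every stage satisfied, the borrower prevails on this issue.
Per-issue: Issue I → borrower; Issue II → borrower; Issue III → borrower. The borrower must prevail on every issue; overall, the borrower prevails.

borrower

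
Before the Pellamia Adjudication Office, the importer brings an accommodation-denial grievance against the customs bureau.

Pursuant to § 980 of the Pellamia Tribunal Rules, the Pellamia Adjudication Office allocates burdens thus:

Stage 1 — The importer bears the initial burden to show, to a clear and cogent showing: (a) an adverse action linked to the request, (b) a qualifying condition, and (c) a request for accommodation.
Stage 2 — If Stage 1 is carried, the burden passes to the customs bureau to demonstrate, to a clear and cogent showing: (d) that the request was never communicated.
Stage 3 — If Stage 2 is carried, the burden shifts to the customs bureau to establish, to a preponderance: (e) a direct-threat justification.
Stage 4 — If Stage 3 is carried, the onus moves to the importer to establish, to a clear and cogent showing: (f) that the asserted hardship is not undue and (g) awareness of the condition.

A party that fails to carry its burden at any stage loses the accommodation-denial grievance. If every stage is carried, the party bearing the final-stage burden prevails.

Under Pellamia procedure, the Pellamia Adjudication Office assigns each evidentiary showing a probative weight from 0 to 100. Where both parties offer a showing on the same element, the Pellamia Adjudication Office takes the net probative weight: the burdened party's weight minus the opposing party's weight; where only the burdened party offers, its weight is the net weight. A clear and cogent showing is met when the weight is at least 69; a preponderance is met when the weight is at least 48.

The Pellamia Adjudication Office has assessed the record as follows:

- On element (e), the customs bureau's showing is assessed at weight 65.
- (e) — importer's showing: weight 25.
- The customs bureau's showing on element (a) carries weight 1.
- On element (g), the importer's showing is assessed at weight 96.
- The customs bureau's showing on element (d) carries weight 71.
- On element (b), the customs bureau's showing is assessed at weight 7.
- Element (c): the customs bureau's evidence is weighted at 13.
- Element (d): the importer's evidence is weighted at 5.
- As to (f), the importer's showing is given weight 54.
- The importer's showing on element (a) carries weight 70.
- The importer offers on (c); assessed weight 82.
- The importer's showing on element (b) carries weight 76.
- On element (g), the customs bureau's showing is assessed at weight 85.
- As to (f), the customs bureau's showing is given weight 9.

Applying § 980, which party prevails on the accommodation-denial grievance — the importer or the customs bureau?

Stage 1 — burden on importer; standard: a clear and cogent showing (weight is at least 69).
    (a): 70 − 1 = 69 ≥ 69 [met]
    (b): 76 − 7 = 69 ≥ 69 [met]
    (c): 82 − 13 = 69 ≥ 69 [met]
  All elements met. The burden passes to the customs bureau.
Stage 2 — burden on customs bureau; standard: a clear and cogent showing (weight is at least 69).
    (d): 71 − 5 = 66 < 69 [not met]
  Stage 2 not carried; the customs bureau fails its burden.
So the importer prevails.

importer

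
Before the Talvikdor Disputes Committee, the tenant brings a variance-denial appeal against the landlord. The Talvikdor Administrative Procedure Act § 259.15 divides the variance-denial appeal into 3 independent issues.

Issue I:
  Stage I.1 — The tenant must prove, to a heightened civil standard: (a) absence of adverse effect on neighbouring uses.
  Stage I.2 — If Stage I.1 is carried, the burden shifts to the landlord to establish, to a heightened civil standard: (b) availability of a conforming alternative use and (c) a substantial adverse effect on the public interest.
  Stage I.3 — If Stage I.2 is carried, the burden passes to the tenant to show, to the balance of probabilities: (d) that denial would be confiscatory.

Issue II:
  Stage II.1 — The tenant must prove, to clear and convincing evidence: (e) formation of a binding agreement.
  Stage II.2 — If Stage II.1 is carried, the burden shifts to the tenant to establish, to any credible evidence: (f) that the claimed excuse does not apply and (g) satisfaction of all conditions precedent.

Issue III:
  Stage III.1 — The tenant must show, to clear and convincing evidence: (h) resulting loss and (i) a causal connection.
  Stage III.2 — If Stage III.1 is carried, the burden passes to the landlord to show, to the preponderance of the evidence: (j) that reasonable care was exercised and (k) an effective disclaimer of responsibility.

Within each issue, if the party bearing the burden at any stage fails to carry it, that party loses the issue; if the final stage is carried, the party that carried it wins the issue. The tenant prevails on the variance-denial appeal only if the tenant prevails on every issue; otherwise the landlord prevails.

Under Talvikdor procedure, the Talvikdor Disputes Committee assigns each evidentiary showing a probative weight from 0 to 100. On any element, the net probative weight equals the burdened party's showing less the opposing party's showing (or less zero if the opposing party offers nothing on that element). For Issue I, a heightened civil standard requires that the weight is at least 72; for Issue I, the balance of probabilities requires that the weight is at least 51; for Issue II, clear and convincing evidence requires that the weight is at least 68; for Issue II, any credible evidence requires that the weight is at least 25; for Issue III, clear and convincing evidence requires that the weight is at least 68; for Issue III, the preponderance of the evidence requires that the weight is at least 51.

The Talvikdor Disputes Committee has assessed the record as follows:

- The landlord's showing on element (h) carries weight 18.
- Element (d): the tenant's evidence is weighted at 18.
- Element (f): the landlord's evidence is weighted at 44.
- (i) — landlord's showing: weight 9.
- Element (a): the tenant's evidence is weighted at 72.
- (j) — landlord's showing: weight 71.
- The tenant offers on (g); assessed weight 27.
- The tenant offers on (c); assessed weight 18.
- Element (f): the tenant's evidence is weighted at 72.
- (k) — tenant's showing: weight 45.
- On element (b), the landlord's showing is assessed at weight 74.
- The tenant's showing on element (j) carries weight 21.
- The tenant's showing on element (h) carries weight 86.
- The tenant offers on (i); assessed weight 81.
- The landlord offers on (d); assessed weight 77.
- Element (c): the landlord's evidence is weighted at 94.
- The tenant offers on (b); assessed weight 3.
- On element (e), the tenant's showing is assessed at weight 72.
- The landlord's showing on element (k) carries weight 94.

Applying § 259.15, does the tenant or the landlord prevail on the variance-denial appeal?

— Issue I —
Stage I.1 (tenant, a heightened civil standard, weight is at least 72): (a) 72 ≥ 72 — meets.
  Stage I.1 carried; the burden shifts to the landlord.
Stage I.2 (landlord, a heightened civil standard, weight is at least 72): (b) net 74−3=71 < 72 — fails; (c) net 94−18=76 ≥ 72 — meets.
  The landlord does not carry Stage I.2.
So the tenant prevails on this issue.
— Issue II —
Stage II.1 (tenant, clear and convincing evidence, weight is at least 68): (e) 72 ≥ 68 — meets.
  Stage II.1 is satisfied; the tenant continues to bear the burden.
Stage II.2 (tenant, any credible evidence, weight is at least 25): (f) net 72−44=28 ≥ 25 — meets; (g) 27 ≥ 25 — meets.
  Stage II.2 carried; the final stage is satisfied.
All stages carried — the tenant prevails on this issue.
— Issue III —
Stage III.1 — burden on tenant; standard: clear and convincing evidence (weight is at least 68).
    (h): 86 − 18 = 68 ≥ 68 [met]
    (i): 81 − 9 = 72 ≥ 68 [met]
  All elements met. The burden passes to the landlord.
Stage III.2 — burden on landlord; standard: the preponderance of the evidence (weight is at least 51).
    (j): 71 − 21 = 50 < 51 [not met]
    (k): 94 − 45 = 49 < 51 [not met]
  Stage III.2 not carried; the landlord fails its burden.
So the tenant prevails on this issue.
Per-issue: Issue I → tenant; Issue II → tenant; Issue III → tenant. The tenant must prevail on every issue; overall, the tenant prevails.

tenant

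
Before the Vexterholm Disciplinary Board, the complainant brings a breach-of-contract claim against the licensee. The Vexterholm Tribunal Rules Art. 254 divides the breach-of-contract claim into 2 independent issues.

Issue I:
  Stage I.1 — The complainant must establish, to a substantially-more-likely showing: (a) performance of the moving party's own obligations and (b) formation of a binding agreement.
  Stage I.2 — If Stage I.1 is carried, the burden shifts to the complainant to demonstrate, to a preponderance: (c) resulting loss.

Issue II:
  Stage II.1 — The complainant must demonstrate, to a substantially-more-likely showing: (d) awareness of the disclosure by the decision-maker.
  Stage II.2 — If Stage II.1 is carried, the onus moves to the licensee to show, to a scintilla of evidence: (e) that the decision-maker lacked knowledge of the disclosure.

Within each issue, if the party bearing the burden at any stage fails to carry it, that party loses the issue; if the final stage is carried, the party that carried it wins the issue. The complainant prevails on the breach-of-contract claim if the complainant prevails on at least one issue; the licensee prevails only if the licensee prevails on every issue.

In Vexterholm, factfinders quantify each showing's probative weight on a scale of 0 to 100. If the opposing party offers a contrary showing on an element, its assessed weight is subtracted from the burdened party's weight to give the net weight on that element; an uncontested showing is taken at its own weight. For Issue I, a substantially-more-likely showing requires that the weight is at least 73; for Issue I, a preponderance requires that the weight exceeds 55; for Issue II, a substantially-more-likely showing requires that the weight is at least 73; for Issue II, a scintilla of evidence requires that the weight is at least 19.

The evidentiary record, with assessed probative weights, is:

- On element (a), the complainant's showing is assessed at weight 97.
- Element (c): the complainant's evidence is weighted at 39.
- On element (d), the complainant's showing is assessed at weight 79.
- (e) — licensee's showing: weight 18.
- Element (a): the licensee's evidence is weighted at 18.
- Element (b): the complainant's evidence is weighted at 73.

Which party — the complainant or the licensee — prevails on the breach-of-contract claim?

complainant

— Issue I —
Stage I.1 — burden on complainant; standard: a substantially-more-likely showing (weight is at least 73).
    (a): 97 − 18 = 79 ≥ 73 [met]
    (b): 73 ≥ 73 [met]
  Stage I.1 is satisfied; the complainant continues to bear the burden.
Stage I.2 — burden on complainant; standard: a preponderance (weight exceeds 55).
    (c): 39 ≤ 55 [not met]
  Stage I.2 not carried; the complainant fails its burden.
So the licensee prevails on this issue.
— Issue II —
Stage II.1 — burden on complainant; standard: a substantially-more-likely showing (weight is at least 73).
    (d): 79 ≥ 73 [met]
  Stage II.1 is satisfied; the onus moves to the licensee.
Stage II.2 — burden on licensee; standard: a scintilla of evidence (weight is at least 19).
    (e): 18 < 19 [not met]
  The licensee does not carry Stage II.2.
The complainant prevails on this issue.
Per-issue: Issue I → licensee; Issue II → complainant. The complainant must prevail on at least one issue; overall, the complainant prevails.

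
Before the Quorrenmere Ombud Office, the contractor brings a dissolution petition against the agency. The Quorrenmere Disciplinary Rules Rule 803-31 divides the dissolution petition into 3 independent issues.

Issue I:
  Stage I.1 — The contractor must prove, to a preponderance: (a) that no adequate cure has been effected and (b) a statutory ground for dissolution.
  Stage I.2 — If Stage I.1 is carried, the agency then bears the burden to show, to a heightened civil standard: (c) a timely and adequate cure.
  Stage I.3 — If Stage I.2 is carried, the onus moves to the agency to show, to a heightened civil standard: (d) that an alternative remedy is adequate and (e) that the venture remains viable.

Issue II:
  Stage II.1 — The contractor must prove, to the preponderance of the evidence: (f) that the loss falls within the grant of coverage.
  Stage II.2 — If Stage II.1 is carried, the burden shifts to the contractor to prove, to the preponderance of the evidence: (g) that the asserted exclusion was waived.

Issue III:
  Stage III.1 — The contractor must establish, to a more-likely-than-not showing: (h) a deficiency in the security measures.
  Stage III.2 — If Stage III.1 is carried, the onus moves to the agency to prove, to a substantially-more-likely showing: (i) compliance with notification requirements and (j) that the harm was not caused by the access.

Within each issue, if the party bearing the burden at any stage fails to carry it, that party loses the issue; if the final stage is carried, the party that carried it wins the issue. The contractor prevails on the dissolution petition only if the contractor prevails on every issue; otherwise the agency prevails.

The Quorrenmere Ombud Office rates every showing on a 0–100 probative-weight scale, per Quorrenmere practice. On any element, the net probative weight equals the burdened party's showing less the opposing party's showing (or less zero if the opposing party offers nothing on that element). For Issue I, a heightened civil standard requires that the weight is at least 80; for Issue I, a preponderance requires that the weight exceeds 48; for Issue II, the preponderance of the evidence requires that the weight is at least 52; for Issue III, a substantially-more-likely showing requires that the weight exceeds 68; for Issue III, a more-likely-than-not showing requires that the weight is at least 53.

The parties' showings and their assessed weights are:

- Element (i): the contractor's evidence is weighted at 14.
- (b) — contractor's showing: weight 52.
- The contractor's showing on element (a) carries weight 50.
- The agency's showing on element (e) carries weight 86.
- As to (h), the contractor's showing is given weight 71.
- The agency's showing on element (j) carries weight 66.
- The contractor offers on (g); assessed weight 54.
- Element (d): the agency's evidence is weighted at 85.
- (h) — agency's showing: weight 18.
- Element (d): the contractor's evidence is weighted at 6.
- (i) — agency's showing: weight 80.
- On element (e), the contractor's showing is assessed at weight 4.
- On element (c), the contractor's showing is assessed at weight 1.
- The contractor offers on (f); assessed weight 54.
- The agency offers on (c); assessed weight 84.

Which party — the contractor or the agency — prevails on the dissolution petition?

contractor

— Issue I —
Stage I.1 (contractor, a preponderance, weight exceeds 48): (a) 50 > 48 — meets; (b) 52 > 48 — meets.
  Stage I.1 is satisfied; the onus moves to the agency.
Stage I.2 (agency, a heightened civil standard, weight is at least 80): (c) net 84−1=83 ≥ 80 — meets.
  All elements met. The agency retains the burden for Stage I.3.
Stage I.3 (agency, a heightened civil standard, weight is at least 80): (d) net 85−6=79 < 80 — fails; (e) net 86−4=82 ≥ 80 — meets.
  Stage I.3 not carried; the agency fails its burden.
The analysis ends at Stage I.3; the contractor prevails on this issue.
— Issue II —
Stage II.1 — burden on contractor; standard: the preponderance of the evidence (weight is at least 52).
    (f): 54 ≥ 52 [met]
  All elements met. The contractor retains the burden for Stage II.2.
Stage II.2 — burden on contractor; standard: the preponderance of the evidence (weight is at least 52).
    (g): 54 ≥ 52 [met]
  The contractor carries the last stage.
Every stage carried; the contractor prevails on this issue.
— Issue III —
Stage III.1 — burden on contractor; standard: a more-likely-than-not showing (weight is at least 53).
    (h): 71 − 18 = 53 ≥ 53 [met]
  All elements met. The burden passes to the agency.
Stage III.2 — burden on agency; standard: a substantially-more-likely showing (weight exceeds 68).
    (i): 80 − 14 = 66 ≤ 68 [not met]
    (j): 66 ≤ 68 [not met]
  Not every element is met, so the agency fails to carry Stage III.2.
The contractor prevails on this issue.
Per-issue: Issue I → contractor; Issue II → contractor; Issue III → contractor. The contractor must prevail on every issue; overall, the contractor prevails.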